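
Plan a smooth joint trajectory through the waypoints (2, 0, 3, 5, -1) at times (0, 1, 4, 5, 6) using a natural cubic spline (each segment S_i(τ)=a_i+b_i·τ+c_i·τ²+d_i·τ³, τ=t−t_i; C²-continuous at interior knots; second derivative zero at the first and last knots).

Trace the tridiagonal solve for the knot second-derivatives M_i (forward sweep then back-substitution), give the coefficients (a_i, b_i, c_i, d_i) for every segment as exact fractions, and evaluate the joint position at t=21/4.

  seg 0: a=2 b=-481/212 c=0 d=57/212
  seg 1: a=0 b=-155/106 c=171/212 d=1/212
  seg 2: a=3 b=743/212 c=45/53 d=-499/212
  seg 3: a=5 b=-197/106 c=-1317/212 d=439/212
S(21/4) = 56707/13568

Δ: Δ0=-2, Δ1=1, Δ2=2, Δ3=-6
row 1: diag=8, rhs=18; c'=3/8, d'=9/4
row 2: denom=8−3·3/8=55/8; d'=(6−3·9/4)/(55/8)=-6/55
row 3: denom=4−1·8/55=212/55; d'=(-48−1·-6/55)/(212/55)=-1317/106
back: M3=-1317/106
back: M2=-6/55−8/55·-1317/106=90/53
back: M1=9/4−3/8·90/53=171/106
M: M0=0, M1=171/106, M2=90/53, M3=-1317/106, M4=0
seg 0: a=2, c=M0/2=0, d=(M1−M0)/(6·1)=57/212, b=Δ0−h0·(2M0+M1)/6=-481/212
seg 1: a=0, c=M1/2=171/212, d=(M2−M1)/(6·3)=1/212, b=Δ1−h1·(2M1+M2)/6=-155/106
seg 2: a=3, c=M2/2=45/53, d=(M3−M2)/(6·1)=-499/212, b=Δ2−h2·(2M2+M3)/6=743/212
seg 3: a=5, c=M3/2=-1317/212, d=(M4−M3)/(6·1)=439/212, b=Δ3−h3·(2M3+M4)/6=-197/106
t_q=21/4 → seg 3, τ=1/4; S=5+-197/106·τ+-1317/212·τ²+439/212·τ³=56707/13568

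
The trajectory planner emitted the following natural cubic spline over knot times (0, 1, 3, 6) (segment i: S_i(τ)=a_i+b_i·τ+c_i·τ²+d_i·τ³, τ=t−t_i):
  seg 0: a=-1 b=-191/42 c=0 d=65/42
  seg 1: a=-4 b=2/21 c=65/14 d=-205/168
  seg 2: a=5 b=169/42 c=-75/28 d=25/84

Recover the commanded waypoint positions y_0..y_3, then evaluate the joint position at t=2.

y_0 = S_0(0) = a_0 = -1
y_1 = S_1(0) = a_1 = -4
y_2 = S_2(0) = a_2 = 5
y_3 = S_2(3) = 1
t_q=2 is in segment 1 (τ=1); S_1(τ)=-27/56

y_0=-1 y_1=-4 y_2=5 y_3=1
S(2) = -27/56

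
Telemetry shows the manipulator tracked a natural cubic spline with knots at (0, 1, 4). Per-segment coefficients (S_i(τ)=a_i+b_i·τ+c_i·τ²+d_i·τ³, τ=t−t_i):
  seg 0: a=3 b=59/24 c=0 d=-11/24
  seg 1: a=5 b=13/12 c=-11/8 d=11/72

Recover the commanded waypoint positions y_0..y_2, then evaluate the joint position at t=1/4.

y_0 = S_0(0) = a_0 = 3
y_1 = S_1(0) = a_1 = 5
y_2 = S_1(3) = 0
t_q=1/4 is in segment 0 (τ=1/4); S_0(τ)=1847/512

y_0=3 y_1=5 y_2=0
S(1/4) = 1847/512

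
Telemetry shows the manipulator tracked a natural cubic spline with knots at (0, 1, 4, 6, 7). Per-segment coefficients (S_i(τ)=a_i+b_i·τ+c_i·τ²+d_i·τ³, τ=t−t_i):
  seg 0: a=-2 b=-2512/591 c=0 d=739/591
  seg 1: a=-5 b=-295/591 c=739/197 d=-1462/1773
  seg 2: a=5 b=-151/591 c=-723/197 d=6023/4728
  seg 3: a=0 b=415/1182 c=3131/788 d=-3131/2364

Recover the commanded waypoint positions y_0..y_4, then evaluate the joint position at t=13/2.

y_0 = S_0(0) = a_0 = -2
y_1 = S_1(0) = a_1 = -5
y_2 = S_2(0) = a_2 = 5
y_3 = S_3(0) = a_3 = 0
y_4 = S_3(1) = 3
t_q=13/2 is in segment 3 (τ=1/2); S_3(τ)=6325/6304

y_0=-2 y_1=-5 y_2=5 y_3=0 y_4=3
S(13/2) = 6325/6304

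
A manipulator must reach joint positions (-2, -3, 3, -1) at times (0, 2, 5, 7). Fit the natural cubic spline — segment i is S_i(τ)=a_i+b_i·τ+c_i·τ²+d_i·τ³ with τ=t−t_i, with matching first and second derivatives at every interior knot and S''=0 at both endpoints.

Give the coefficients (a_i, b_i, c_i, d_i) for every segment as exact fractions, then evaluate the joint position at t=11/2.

Δ: Δ0=-1/2, Δ1=2, Δ2=-2
row 1: diag=10, rhs=15; c'=3/10, d'=3/2
row 2: denom=10−3·3/10=91/10; d'=(-24−3·3/2)/(91/10)=-285/91
back: M2=-285/91
back: M1=3/2−3/10·-285/91=222/91
M: M0=0, M1=222/91, M2=-285/91, M3=0
seg 0: a=-2, c=M0/2=0, d=(M1−M0)/(6·2)=37/182, b=Δ0−h0·(2M0+M1)/6=-239/182
seg 1: a=-3, c=M1/2=111/91, d=(M2−M1)/(6·3)=-13/42, b=Δ1−h1·(2M1+M2)/6=205/182
seg 2: a=3, c=M2/2=-285/182, d=(M3−M2)/(6·2)=95/364, b=Δ2−h2·(2M2+M3)/6=8/91
t_q=11/2 → seg 2, τ=1/2; S=3+8/91·τ+-285/182·τ²+95/364·τ³=1117/416

  seg 0: a=-2 b=-239/182 c=0 d=37/182
  seg 1: a=-3 b=205/182 c=111/91 d=-13/42
  seg 2: a=3 b=8/91 c=-285/182 d=95/364
S(11/2) = 1117/416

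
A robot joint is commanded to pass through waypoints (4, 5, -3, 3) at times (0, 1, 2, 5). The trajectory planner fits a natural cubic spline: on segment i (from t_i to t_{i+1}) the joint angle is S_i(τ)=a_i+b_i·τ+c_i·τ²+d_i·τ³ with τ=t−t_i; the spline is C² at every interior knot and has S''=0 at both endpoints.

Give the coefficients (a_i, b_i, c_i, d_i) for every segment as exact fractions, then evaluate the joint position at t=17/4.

  seg 0: a=4 b=113/31 c=0 d=-82/31
  seg 1: a=5 b=-133/31 c=-246/31 d=131/31
  seg 2: a=-3 b=-232/31 c=147/31 d=-49/93
S(17/4) = -3639/1984

Δ: Δ0=1, Δ1=-8, Δ2=2
row 1: diag=4, rhs=-54; c'=1/4, d'=-27/2
row 2: denom=8−1·1/4=31/4; d'=(60−1·-27/2)/(31/4)=294/31
back: M2=294/31
back: M1=-27/2−1/4·294/31=-492/31
M: M0=0, M1=-492/31, M2=294/31, M3=0
seg 0: a=4, c=M0/2=0, d=(M1−M0)/(6·1)=-82/31, b=Δ0−h0·(2M0+M1)/6=113/31
seg 1: a=5, c=M1/2=-246/31, d=(M2−M1)/(6·1)=131/31, b=Δ1−h1·(2M1+M2)/6=-133/31
seg 2: a=-3, c=M2/2=147/31, d=(M3−M2)/(6·3)=-49/93, b=Δ2−h2·(2M2+M3)/6=-232/31
t_q=17/4 → seg 2, τ=9/4; S=-3+-232/31·τ+147/31·τ²+-49/93·τ³=-3639/1984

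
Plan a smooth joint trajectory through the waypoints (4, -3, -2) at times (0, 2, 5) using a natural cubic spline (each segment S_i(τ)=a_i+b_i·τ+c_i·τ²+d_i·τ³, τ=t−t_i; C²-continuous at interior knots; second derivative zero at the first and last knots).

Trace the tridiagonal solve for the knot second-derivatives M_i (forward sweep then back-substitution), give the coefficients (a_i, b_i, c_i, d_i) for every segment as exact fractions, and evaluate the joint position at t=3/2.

Δ: Δ0=-7/2, Δ1=1/3
row 1: diag=10, rhs=23; c'=3/10, d'=23/10
back: M1=23/10
M: M0=0, M1=23/10, M2=0
seg 0: a=4, c=M0/2=0, d=(M1−M0)/(6·2)=23/120, b=Δ0−h0·(2M0+M1)/6=-64/15
seg 1: a=-3, c=M1/2=23/20, d=(M2−M1)/(6·3)=-23/180, b=Δ1−h1·(2M1+M2)/6=-59/30
t_q=3/2 → seg 0, τ=3/2; S=4+-64/15·τ+0·τ²+23/120·τ³=-561/320

  seg 0: a=4 b=-64/15 c=0 d=23/120
  seg 1: a=-3 b=-59/30 c=23/20 d=-23/180
S(3/2) = -561/320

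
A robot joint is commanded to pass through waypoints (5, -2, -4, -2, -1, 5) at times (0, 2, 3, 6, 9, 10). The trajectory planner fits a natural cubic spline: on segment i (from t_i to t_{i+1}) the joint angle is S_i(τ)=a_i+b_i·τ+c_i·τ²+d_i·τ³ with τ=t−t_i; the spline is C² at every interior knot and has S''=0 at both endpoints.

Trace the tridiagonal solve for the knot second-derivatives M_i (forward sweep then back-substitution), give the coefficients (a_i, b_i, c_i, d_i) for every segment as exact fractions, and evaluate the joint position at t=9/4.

  seg 0: a=5 b=-9393/2438 c=0 d=215/2438
  seg 1: a=-2 b=-6813/2438 c=645/1219 d=647/2438
  seg 2: a=-4 b=-1146/1219 c=3231/2438 d=-17327/65826
  seg 3: a=-2 b=-233/2438 c=-3817/3657 d=26039/65826
  seg 4: a=-1 b=5269/1219 c=6135/2438 d=-2045/2438
S(9/4) = -18055/6784

Δ: Δ0=-7/2, Δ1=-2, Δ2=2/3, Δ3=1/3, Δ4=6
row 1: diag=6, rhs=9; c'=1/6, d'=3/2
row 2: denom=8−1·1/6=47/6; d'=(16−1·3/2)/(47/6)=87/47
row 3: denom=12−3·18/47=510/47; d'=(-2−3·87/47)/(510/47)=-71/102
row 4: denom=8−3·47/170=1219/170; d'=(34−3·-71/102)/(1219/170)=6135/1219
back: M4=6135/1219
back: M3=-71/102−47/170·6135/1219=-7634/3657
back: M2=87/47−18/47·-7634/3657=3231/1219
back: M1=3/2−1/6·3231/1219=1290/1219
M: M0=0, M1=1290/1219, M2=3231/1219, M3=-7634/3657, M4=6135/1219, M5=0
seg 0: a=5, c=M0/2=0, d=(M1−M0)/(6·2)=215/2438, b=Δ0−h0·(2M0+M1)/6=-9393/2438
seg 1: a=-2, c=M1/2=645/1219, d=(M2−M1)/(6·1)=647/2438, b=Δ1−h1·(2M1+M2)/6=-6813/2438
seg 2: a=-4, c=M2/2=3231/2438, d=(M3−M2)/(6·3)=-17327/65826, b=Δ2−h2·(2M2+M3)/6=-1146/1219
seg 3: a=-2, c=M3/2=-3817/3657, d=(M4−M3)/(6·3)=26039/65826, b=Δ3−h3·(2M3+M4)/6=-233/2438
seg 4: a=-1, c=M4/2=6135/2438, d=(M5−M4)/(6·1)=-2045/2438, b=Δ4−h4·(2M4+M5)/6=5269/1219
t_q=9/4 → seg 1, τ=1/4; S=-2+-6813/2438·τ+645/1219·τ²+647/2438·τ³=-18055/6784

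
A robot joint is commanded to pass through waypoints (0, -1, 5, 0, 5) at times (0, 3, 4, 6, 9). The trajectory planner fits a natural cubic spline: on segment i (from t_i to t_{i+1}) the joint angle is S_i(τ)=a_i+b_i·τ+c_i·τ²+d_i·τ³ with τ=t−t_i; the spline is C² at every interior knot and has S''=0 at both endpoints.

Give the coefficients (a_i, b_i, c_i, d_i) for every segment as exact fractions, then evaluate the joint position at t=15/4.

  seg 0: a=0 b=-745/219 c=0 d=224/657
  seg 1: a=-1 b=1271/219 c=224/73 d=-629/219
  seg 2: a=5 b=728/219 c=-405/73 d=2309/1752
  seg 3: a=0 b=-1337/438 c=689/292 d=-689/2628
S(15/4) = 18067/4672

Δ: Δ0=-1/3, Δ1=6, Δ2=-5/2, Δ3=5/3
row 1: diag=8, rhs=38; c'=1/8, d'=19/4
row 2: denom=6−1·1/8=47/8; d'=(-51−1·19/4)/(47/8)=-446/47
row 3: denom=10−2·16/47=438/47; d'=(25−2·-446/47)/(438/47)=689/146
back: M3=689/146
back: M2=-446/47−16/47·689/146=-810/73
back: M1=19/4−1/8·-810/73=448/73
M: M0=0, M1=448/73, M2=-810/73, M3=689/146, M4=0
seg 0: a=0, c=M0/2=0, d=(M1−M0)/(6·3)=224/657, b=Δ0−h0·(2M0+M1)/6=-745/219
seg 1: a=-1, c=M1/2=224/73, d=(M2−M1)/(6·1)=-629/219, b=Δ1−h1·(2M1+M2)/6=1271/219
seg 2: a=5, c=M2/2=-405/73, d=(M3−M2)/(6·2)=2309/1752, b=Δ2−h2·(2M2+M3)/6=728/219
seg 3: a=0, c=M3/2=689/292, d=(M4−M3)/(6·3)=-689/2628, b=Δ3−h3·(2M3+M4)/6=-1337/438
t_q=15/4 → seg 1, τ=3/4; S=-1+1271/219·τ+224/73·τ²+-629/219·τ³=18067/4672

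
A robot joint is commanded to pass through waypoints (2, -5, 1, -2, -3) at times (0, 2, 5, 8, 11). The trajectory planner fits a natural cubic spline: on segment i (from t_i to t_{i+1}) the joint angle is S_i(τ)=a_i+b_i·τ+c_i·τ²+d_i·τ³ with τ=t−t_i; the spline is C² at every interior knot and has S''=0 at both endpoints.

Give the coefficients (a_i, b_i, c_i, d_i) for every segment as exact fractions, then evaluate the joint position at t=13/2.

Δ: Δ0=-7/2, Δ1=2, Δ2=-1, Δ3=-1/3
row 1: diag=10, rhs=33; c'=3/10, d'=33/10
row 2: denom=12−3·3/10=111/10; d'=(-18−3·33/10)/(111/10)=-93/37
row 3: denom=12−3·10/37=414/37; d'=(4−3·-93/37)/(414/37)=427/414
back: M3=427/414
back: M2=-93/37−10/37·427/414=-578/207
back: M1=33/10−3/10·-578/207=571/138
M: M0=0, M1=571/138, M2=-578/207, M3=427/414, M4=0
seg 0: a=2, c=M0/2=0, d=(M1−M0)/(6·2)=571/1656, b=Δ0−h0·(2M0+M1)/6=-1010/207
seg 1: a=-5, c=M1/2=571/276, d=(M2−M1)/(6·3)=-2869/7452, b=Δ1−h1·(2M1+M2)/6=-307/414
seg 2: a=1, c=M2/2=-289/207, d=(M3−M2)/(6·3)=1583/7452, b=Δ2−h2·(2M2+M3)/6=1057/828
seg 3: a=-2, c=M3/2=427/828, d=(M4−M3)/(6·3)=-427/7452, b=Δ3−h3·(2M3+M4)/6=-565/414
t_q=13/2 → seg 2, τ=3/2; S=1+1057/828·τ+-289/207·τ²+1583/7452·τ³=361/736

  seg 0: a=2 b=-1010/207 c=0 d=571/1656
  seg 1: a=-5 b=-307/414 c=571/276 d=-2869/7452
  seg 2: a=1 b=1057/828 c=-289/207 d=1583/7452
  seg 3: a=-2 b=-565/414 c=427/828 d=-427/7452
S(13/2) = 361/736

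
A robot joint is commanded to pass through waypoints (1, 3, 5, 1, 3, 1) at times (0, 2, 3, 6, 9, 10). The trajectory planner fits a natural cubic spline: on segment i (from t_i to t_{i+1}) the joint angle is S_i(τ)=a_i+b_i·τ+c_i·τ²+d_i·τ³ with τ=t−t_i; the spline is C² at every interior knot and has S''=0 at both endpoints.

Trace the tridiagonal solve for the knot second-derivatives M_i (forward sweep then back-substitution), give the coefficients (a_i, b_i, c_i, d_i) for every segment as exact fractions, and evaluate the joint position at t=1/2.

Δ: Δ0=1, Δ1=2, Δ2=-4/3, Δ3=2/3, Δ4=-2
row 1: diag=6, rhs=6; c'=1/6, d'=1
row 2: denom=8−1·1/6=47/6; d'=(-20−1·1)/(47/6)=-126/47
row 3: denom=12−3·18/47=510/47; d'=(12−3·-126/47)/(510/47)=157/85
row 4: denom=8−3·47/170=1219/170; d'=(-16−3·157/85)/(1219/170)=-3662/1219
back: M4=-3662/1219
back: M3=157/85−47/170·-3662/1219=3264/1219
back: M2=-126/47−18/47·3264/1219=-4518/1219
back: M1=1−1/6·-4518/1219=1972/1219
M: M0=0, M1=1972/1219, M2=-4518/1219, M3=3264/1219, M4=-3662/1219, M5=0
seg 0: a=1, c=M0/2=0, d=(M1−M0)/(6·2)=493/3657, b=Δ0−h0·(2M0+M1)/6=1685/3657
seg 1: a=3, c=M1/2=986/1219, d=(M2−M1)/(6·1)=-3245/3657, b=Δ1−h1·(2M1+M2)/6=7601/3657
seg 2: a=5, c=M2/2=-2259/1219, d=(M3−M2)/(6·3)=1297/3657, b=Δ2−h2·(2M2+M3)/6=3782/3657
seg 3: a=1, c=M3/2=1632/1219, d=(M4−M3)/(6·3)=-3463/10971, b=Δ3−h3·(2M3+M4)/6=-1861/3657
seg 4: a=3, c=M4/2=-1831/1219, d=(M5−M4)/(6·1)=1831/3657, b=Δ4−h4·(2M4+M5)/6=-3652/3657
t_q=1/2 → seg 0, τ=1/2; S=1+1685/3657·τ+0·τ²+493/3657·τ³=12163/9752

  seg 0: a=1 b=1685/3657 c=0 d=493/3657
  seg 1: a=3 b=7601/3657 c=986/1219 d=-3245/3657
  seg 2: a=5 b=3782/3657 c=-2259/1219 d=1297/3657
  seg 3: a=1 b=-1861/3657 c=1632/1219 d=-3463/10971
  seg 4: a=3 b=-3652/3657 c=-1831/1219 d=1831/3657
S(1/2) = 12163/9752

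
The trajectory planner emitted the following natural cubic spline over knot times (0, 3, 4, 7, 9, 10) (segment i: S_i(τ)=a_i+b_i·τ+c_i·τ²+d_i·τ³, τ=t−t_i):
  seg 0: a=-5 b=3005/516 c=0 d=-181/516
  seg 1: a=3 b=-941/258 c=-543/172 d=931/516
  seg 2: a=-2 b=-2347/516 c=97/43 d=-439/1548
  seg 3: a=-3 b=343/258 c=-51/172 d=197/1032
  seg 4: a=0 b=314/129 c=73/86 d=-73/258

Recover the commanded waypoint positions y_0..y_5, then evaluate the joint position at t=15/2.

y_0 = S_0(0) = a_0 = -5
y_1 = S_1(0) = a_1 = 3
y_2 = S_2(0) = a_2 = -2
y_3 = S_3(0) = a_3 = -3
y_4 = S_4(0) = a_4 = 0
y_5 = S_4(1) = 3
t_q=15/2 is in segment 3 (τ=1/2); S_3(τ)=-6565/2752

y_0=-5 y_1=3 y_2=-2 y_3=-3 y_4=0 y_5=3
S(15/2) = -6565/2752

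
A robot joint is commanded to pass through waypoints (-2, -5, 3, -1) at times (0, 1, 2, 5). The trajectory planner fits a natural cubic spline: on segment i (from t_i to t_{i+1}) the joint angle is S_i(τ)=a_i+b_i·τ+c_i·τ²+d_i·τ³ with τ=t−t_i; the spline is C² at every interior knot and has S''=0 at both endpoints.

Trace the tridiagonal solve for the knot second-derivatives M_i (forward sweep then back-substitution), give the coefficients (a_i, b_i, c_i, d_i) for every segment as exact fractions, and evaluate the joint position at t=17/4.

  seg 0: a=-2 b=-571/93 c=0 d=292/93
  seg 1: a=-5 b=305/93 c=292/31 d=-437/93
  seg 2: a=3 b=746/93 c=-145/31 d=145/279
S(17/4) = 6525/1984

Δ: Δ0=-3, Δ1=8, Δ2=-4/3
row 1: diag=4, rhs=66; c'=1/4, d'=33/2
row 2: denom=8−1·1/4=31/4; d'=(-56−1·33/2)/(31/4)=-290/31
back: M2=-290/31
back: M1=33/2−1/4·-290/31=584/31
M: M0=0, M1=584/31, M2=-290/31, M3=0
seg 0: a=-2, c=M0/2=0, d=(M1−M0)/(6·1)=292/93, b=Δ0−h0·(2M0+M1)/6=-571/93
seg 1: a=-5, c=M1/2=292/31, d=(M2−M1)/(6·1)=-437/93, b=Δ1−h1·(2M1+M2)/6=305/93
seg 2: a=3, c=M2/2=-145/31, d=(M3−M2)/(6·3)=145/279, b=Δ2−h2·(2M2+M3)/6=746/93
t_q=17/4 → seg 2, τ=9/4; S=3+746/93·τ+-145/31·τ²+145/279·τ³=6525/1984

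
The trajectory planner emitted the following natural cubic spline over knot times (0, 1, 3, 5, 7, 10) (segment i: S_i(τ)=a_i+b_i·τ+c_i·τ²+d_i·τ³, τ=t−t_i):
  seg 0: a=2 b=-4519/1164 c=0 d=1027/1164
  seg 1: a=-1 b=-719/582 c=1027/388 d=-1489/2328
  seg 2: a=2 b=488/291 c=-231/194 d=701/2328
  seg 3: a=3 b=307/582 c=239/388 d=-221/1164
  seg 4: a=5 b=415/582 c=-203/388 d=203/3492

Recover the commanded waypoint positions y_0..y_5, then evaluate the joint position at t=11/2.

y_0=2 y_1=-1 y_2=2 y_3=3 y_4=5 y_5=4
S(11/2) = 10535/3104

y_0 = S_0(0) = a_0 = 2
y_1 = S_1(0) = a_1 = -1
y_2 = S_2(0) = a_2 = 2
y_3 = S_3(0) = a_3 = 3
y_4 = S_4(0) = a_4 = 5
y_5 = S_4(3) = 4
t_q=11/2 is in segment 3 (τ=1/2); S_3(τ)=10535/3104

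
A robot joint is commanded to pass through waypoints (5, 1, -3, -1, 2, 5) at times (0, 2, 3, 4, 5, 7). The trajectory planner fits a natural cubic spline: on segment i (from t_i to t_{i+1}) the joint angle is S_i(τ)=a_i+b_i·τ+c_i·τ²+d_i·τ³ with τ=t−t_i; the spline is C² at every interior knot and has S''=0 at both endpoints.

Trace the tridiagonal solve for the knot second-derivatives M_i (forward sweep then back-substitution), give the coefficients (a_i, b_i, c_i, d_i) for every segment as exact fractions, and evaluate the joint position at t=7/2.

  seg 0: a=5 b=-381/493 c=0 d=-605/1972
  seg 1: a=1 b=-2196/493 c=-1815/986 d=2263/986
  seg 2: a=-3 b=-1233/986 c=2487/493 d=-61/34
  seg 3: a=-1 b=1704/493 c=-333/986 d=-117/986
  seg 4: a=2 b=2391/986 c=-342/493 d=57/493
S(7/2) = -1201/464

Δ: Δ0=-2, Δ1=-4, Δ2=2, Δ3=3, Δ4=3/2
row 1: diag=6, rhs=-12; c'=1/6, d'=-2
row 2: denom=4−1·1/6=23/6; d'=(36−1·-2)/(23/6)=228/23
row 3: denom=4−1·6/23=86/23; d'=(6−1·228/23)/(86/23)=-45/43
row 4: denom=6−1·23/86=493/86; d'=(-9−1·-45/43)/(493/86)=-684/493
back: M4=-684/493
back: M3=-45/43−23/86·-684/493=-333/493
back: M2=228/23−6/23·-333/493=4974/493
back: M1=-2−1/6·4974/493=-1815/493
M: M0=0, M1=-1815/493, M2=4974/493, M3=-333/493, M4=-684/493, M5=0
seg 0: a=5, c=M0/2=0, d=(M1−M0)/(6·2)=-605/1972, b=Δ0−h0·(2M0+M1)/6=-381/493
seg 1: a=1, c=M1/2=-1815/986, d=(M2−M1)/(6·1)=2263/986, b=Δ1−h1·(2M1+M2)/6=-2196/493
seg 2: a=-3, c=M2/2=2487/493, d=(M3−M2)/(6·1)=-61/34, b=Δ2−h2·(2M2+M3)/6=-1233/986
seg 3: a=-1, c=M3/2=-333/986, d=(M4−M3)/(6·1)=-117/986, b=Δ3−h3·(2M3+M4)/6=1704/493
seg 4: a=2, c=M4/2=-342/493, d=(M5−M4)/(6·2)=57/493, b=Δ4−h4·(2M4+M5)/6=2391/986
t_q=7/2 → seg 2, τ=1/2; S=-3+-1233/986·τ+2487/493·τ²+-61/34·τ³=-1201/464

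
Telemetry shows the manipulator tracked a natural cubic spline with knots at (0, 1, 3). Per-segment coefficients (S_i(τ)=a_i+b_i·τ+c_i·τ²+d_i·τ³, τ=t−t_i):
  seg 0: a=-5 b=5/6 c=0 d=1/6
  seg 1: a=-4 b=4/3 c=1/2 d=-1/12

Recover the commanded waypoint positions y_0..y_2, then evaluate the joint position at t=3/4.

y_0 = S_0(0) = a_0 = -5
y_1 = S_1(0) = a_1 = -4
y_2 = S_1(2) = 0
t_q=3/4 is in segment 0 (τ=3/4); S_0(τ)=-551/128

y_0=-5 y_1=-4 y_2=0
S(3/4) = -551/128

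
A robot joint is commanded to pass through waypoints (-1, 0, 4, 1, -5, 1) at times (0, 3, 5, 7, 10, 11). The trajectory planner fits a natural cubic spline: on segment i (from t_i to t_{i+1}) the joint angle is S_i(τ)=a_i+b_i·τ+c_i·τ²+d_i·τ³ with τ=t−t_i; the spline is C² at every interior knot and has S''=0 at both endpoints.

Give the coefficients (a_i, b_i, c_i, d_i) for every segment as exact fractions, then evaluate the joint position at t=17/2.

Δ: Δ0=1/3, Δ1=2, Δ2=-3/2, Δ3=-2, Δ4=6
row 1: diag=10, rhs=10; c'=1/5, d'=1
row 2: denom=8−2·1/5=38/5; d'=(-21−2·1)/(38/5)=-115/38
row 3: denom=10−2·5/19=180/19; d'=(-3−2·-115/38)/(180/19)=29/90
row 4: denom=8−3·19/60=141/20; d'=(48−3·29/90)/(141/20)=2822/423
back: M4=2822/423
back: M3=29/90−19/60·2822/423=-2272/1269
back: M2=-115/38−5/19·-2272/1269=-6485/2538
back: M1=1−1/5·-6485/2538=3835/2538
M: M0=0, M1=3835/2538, M2=-6485/2538, M3=-2272/1269, M4=2822/423, M5=0
seg 0: a=-1, c=M0/2=0, d=(M1−M0)/(6·3)=3835/45684, b=Δ0−h0·(2M0+M1)/6=-2143/5076
seg 1: a=0, c=M1/2=3835/5076, d=(M2−M1)/(6·2)=-430/1269, b=Δ1−h1·(2M1+M2)/6=4681/2538
seg 2: a=4, c=M2/2=-6485/5076, d=(M3−M2)/(6·2)=647/10152, b=Δ2−h2·(2M2+M3)/6=677/846
seg 3: a=1, c=M3/2=-1136/1269, d=(M4−M3)/(6·3)=5369/11421, b=Δ3−h3·(2M3+M4)/6=-4499/1269
seg 4: a=-5, c=M4/2=1411/423, d=(M5−M4)/(6·1)=-1411/1269, b=Δ4−h4·(2M4+M5)/6=4792/1269
t_q=17/2 → seg 3, τ=3/2; S=1+-4499/1269·τ+-1136/1269·τ²+5369/11421·τ³=-5353/1128

  seg 0: a=-1 b=-2143/5076 c=0 d=3835/45684
  seg 1: a=0 b=4681/2538 c=3835/5076 d=-430/1269
  seg 2: a=4 b=677/846 c=-6485/5076 d=647/10152
  seg 3: a=1 b=-4499/1269 c=-1136/1269 d=5369/11421
  seg 4: a=-5 b=4792/1269 c=1411/423 d=-1411/1269
S(17/2) = -5353/1128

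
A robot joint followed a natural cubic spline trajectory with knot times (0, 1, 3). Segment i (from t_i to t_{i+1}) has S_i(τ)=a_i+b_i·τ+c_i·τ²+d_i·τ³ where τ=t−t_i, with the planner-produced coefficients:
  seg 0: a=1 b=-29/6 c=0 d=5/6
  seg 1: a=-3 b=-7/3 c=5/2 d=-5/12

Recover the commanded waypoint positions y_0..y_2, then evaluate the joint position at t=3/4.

y_0=1 y_1=-3 y_2=-1
S(3/4) = -291/128

y_0 = S_0(0) = a_0 = 1
y_1 = S_1(0) = a_1 = -3
y_2 = S_1(2) = -1
t_q=3/4 is in segment 0 (τ=3/4); S_0(τ)=-291/128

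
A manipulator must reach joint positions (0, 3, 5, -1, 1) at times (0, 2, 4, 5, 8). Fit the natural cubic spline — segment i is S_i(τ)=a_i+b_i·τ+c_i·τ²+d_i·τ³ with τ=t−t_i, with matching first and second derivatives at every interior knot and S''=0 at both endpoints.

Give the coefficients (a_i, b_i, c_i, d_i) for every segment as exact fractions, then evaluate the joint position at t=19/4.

Δ: Δ0=3/2, Δ1=1, Δ2=-6, Δ3=2/3
row 1: diag=8, rhs=-3; c'=1/4, d'=-3/8
row 2: denom=6−2·1/4=11/2; d'=(-42−2·-3/8)/(11/2)=-15/2
row 3: denom=8−1·2/11=86/11; d'=(40−1·-15/2)/(86/11)=1045/172
back: M3=1045/172
back: M2=-15/2−2/11·1045/172=-370/43
back: M1=-3/8−1/4·-370/43=611/344
M: M0=0, M1=611/344, M2=-370/43, M3=1045/172, M4=0
seg 0: a=0, c=M0/2=0, d=(M1−M0)/(6·2)=611/4128, b=Δ0−h0·(2M0+M1)/6=937/1032
seg 1: a=3, c=M1/2=611/688, d=(M2−M1)/(6·2)=-3571/4128, b=Δ1−h1·(2M1+M2)/6=1385/516
seg 2: a=5, c=M2/2=-185/43, d=(M3−M2)/(6·1)=2525/1032, b=Δ2−h2·(2M2+M3)/6=-4277/1032
seg 3: a=-1, c=M3/2=1045/344, d=(M4−M3)/(6·3)=-1045/3096, b=Δ3−h3·(2M3+M4)/6=-2791/516
t_q=19/4 → seg 2, τ=3/4; S=5+-4277/1032·τ+-185/43·τ²+2525/1032·τ³=11093/22016

  seg 0: a=0 b=937/1032 c=0 d=611/4128
  seg 1: a=3 b=1385/516 c=611/688 d=-3571/4128
  seg 2: a=5 b=-4277/1032 c=-185/43 d=2525/1032
  seg 3: a=-1 b=-2791/516 c=1045/344 d=-1045/3096
S(19/4) = 11093/22016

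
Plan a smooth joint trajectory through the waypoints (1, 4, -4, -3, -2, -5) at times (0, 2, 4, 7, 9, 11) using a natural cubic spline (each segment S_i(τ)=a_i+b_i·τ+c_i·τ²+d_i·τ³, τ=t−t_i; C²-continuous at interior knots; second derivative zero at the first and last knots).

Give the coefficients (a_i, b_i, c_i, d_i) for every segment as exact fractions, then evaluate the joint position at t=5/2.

Δ: Δ0=3/2, Δ1=-4, Δ2=1/3, Δ3=1/2, Δ4=-3/2
row 1: diag=8, rhs=-33; c'=1/4, d'=-33/8
row 2: denom=10−2·1/4=19/2; d'=(26−2·-33/8)/(19/2)=137/38
row 3: denom=10−3·6/19=172/19; d'=(1−3·137/38)/(172/19)=-373/344
row 4: denom=8−2·19/86=325/43; d'=(-12−2·-373/344)/(325/43)=-1691/1300
back: M4=-1691/1300
back: M3=-373/344−19/86·-1691/1300=-259/325
back: M2=137/38−6/19·-259/325=2507/650
back: M1=-33/8−1/4·2507/650=-1654/325
M: M0=0, M1=-1654/325, M2=2507/650, M3=-259/325, M4=-1691/1300, M5=0
seg 0: a=1, c=M0/2=0, d=(M1−M0)/(6·2)=-827/1950, b=Δ0−h0·(2M0+M1)/6=6233/1950
seg 1: a=4, c=M1/2=-827/325, d=(M2−M1)/(6·2)=1163/1560, b=Δ1−h1·(2M1+M2)/6=-3691/1950
seg 2: a=-4, c=M2/2=2507/1300, d=(M3−M2)/(6·3)=-121/468, b=Δ2−h2·(2M2+M3)/6=-3047/975
seg 3: a=-3, c=M3/2=-259/650, d=(M4−M3)/(6·2)=-131/3120, b=Δ3−h3·(2M3+M4)/6=5713/3900
seg 4: a=-2, c=M4/2=-1691/2600, d=(M5−M4)/(6·2)=1691/15600, b=Δ4−h4·(2M4+M5)/6=-617/975
t_q=5/2 → seg 1, τ=1/2; S=4+-3691/1950·τ+-827/325·τ²+1163/1560·τ³=4017/1600

  seg 0: a=1 b=6233/1950 c=0 d=-827/1950
  seg 1: a=4 b=-3691/1950 c=-827/325 d=1163/1560
  seg 2: a=-4 b=-3047/975 c=2507/1300 d=-121/468
  seg 3: a=-3 b=5713/3900 c=-259/650 d=-131/3120
  seg 4: a=-2 b=-617/975 c=-1691/2600 d=1691/15600
S(5/2) = 4017/1600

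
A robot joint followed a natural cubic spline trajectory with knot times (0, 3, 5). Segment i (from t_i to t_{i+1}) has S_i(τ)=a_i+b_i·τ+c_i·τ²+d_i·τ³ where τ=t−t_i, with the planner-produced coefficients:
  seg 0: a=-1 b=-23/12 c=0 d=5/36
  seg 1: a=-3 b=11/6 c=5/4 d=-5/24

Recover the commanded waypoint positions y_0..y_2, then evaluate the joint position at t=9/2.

y_0=-1 y_1=-3 y_2=4
S(9/2) = 119/64

y_0 = S_0(0) = a_0 = -1
y_1 = S_1(0) = a_1 = -3
y_2 = S_1(2) = 4
t_q=9/2 is in segment 1 (τ=3/2); S_1(τ)=119/64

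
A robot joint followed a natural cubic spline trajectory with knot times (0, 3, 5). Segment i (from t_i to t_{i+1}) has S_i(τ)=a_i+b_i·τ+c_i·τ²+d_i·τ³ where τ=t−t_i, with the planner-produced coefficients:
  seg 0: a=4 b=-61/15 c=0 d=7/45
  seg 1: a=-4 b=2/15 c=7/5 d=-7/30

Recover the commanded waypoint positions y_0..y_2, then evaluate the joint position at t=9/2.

y_0=4 y_1=-4 y_2=0
S(9/2) = -23/16

y_0 = S_0(0) = a_0 = 4
y_1 = S_1(0) = a_1 = -4
y_2 = S_1(2) = 0
t_q=9/2 is in segment 1 (τ=3/2); S_1(τ)=-23/16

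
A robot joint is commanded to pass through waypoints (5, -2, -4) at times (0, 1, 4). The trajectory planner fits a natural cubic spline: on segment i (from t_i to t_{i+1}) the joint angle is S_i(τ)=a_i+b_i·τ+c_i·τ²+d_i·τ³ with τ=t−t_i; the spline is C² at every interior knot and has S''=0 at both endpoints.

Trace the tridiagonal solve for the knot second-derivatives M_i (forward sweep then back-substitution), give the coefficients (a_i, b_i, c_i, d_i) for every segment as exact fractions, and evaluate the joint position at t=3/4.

  seg 0: a=5 b=-187/24 c=0 d=19/24
  seg 1: a=-2 b=-65/12 c=19/8 d=-19/72
S(3/4) = -261/512

Δ: Δ0=-7, Δ1=-2/3
row 1: diag=8, rhs=38; c'=3/8, d'=19/4
back: M1=19/4
M: M0=0, M1=19/4, M2=0
seg 0: a=5, c=M0/2=0, d=(M1−M0)/(6·1)=19/24, b=Δ0−h0·(2M0+M1)/6=-187/24
seg 1: a=-2, c=M1/2=19/8, d=(M2−M1)/(6·3)=-19/72, b=Δ1−h1·(2M1+M2)/6=-65/12
t_q=3/4 → seg 0, τ=3/4; S=5+-187/24·τ+0·τ²+19/24·τ³=-261/512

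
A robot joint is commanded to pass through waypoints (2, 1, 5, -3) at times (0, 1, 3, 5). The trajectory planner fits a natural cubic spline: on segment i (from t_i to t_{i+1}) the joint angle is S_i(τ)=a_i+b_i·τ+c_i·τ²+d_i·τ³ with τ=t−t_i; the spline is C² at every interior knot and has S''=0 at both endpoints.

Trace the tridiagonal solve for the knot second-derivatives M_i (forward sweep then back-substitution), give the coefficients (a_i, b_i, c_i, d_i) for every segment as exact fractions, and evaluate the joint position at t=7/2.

Δ: Δ0=-1, Δ1=2, Δ2=-4
row 1: diag=6, rhs=18; c'=1/3, d'=3
row 2: denom=8−2·1/3=22/3; d'=(-36−2·3)/(22/3)=-63/11
back: M2=-63/11
back: M1=3−1/3·-63/11=54/11
M: M0=0, M1=54/11, M2=-63/11, M3=0
seg 0: a=2, c=M0/2=0, d=(M1−M0)/(6·1)=9/11, b=Δ0−h0·(2M0+M1)/6=-20/11
seg 1: a=1, c=M1/2=27/11, d=(M2−M1)/(6·2)=-39/44, b=Δ1−h1·(2M1+M2)/6=7/11
seg 2: a=5, c=M2/2=-63/22, d=(M3−M2)/(6·2)=21/44, b=Δ2−h2·(2M2+M3)/6=-2/11
t_q=7/2 → seg 2, τ=1/2; S=5+-2/11·τ+-63/22·τ²+21/44·τ³=1497/352

  seg 0: a=2 b=-20/11 c=0 d=9/11
  seg 1: a=1 b=7/11 c=27/11 d=-39/44
  seg 2: a=5 b=-2/11 c=-63/22 d=21/44
S(7/2) = 1497/352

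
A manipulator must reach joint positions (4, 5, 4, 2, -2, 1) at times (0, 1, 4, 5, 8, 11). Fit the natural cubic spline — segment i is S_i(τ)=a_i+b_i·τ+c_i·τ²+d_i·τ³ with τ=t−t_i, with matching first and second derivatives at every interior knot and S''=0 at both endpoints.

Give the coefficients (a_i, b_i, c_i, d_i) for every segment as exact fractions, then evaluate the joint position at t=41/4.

  seg 0: a=4 b=1721/1563 c=0 d=-158/1563
  seg 1: a=5 b=1247/1563 c=-158/521 d=-346/14067
  seg 2: a=4 b=-2635/1563 c=-820/1563 d=329/1563
  seg 3: a=2 b=-1096/521 c=167/1563 d=703/14067
  seg 4: a=-2 b=-59/521 c=290/521 d=-290/4689
S(41/4) = -2357/16672

Δ: Δ0=1, Δ1=-1/3, Δ2=-2, Δ3=-4/3, Δ4=1
row 1: diag=8, rhs=-8; c'=3/8, d'=-1
row 2: denom=8−3·3/8=55/8; d'=(-10−3·-1)/(55/8)=-56/55
row 3: denom=8−1·8/55=432/55; d'=(4−1·-56/55)/(432/55)=23/36
row 4: denom=12−3·55/144=521/48; d'=(14−3·23/36)/(521/48)=580/521
back: M4=580/521
back: M3=23/36−55/144·580/521=334/1563
back: M2=-56/55−8/55·334/1563=-1640/1563
back: M1=-1−3/8·-1640/1563=-316/521
M: M0=0, M1=-316/521, M2=-1640/1563, M3=334/1563, M4=580/521, M5=0
seg 0: a=4, c=M0/2=0, d=(M1−M0)/(6·1)=-158/1563, b=Δ0−h0·(2M0+M1)/6=1721/1563
seg 1: a=5, c=M1/2=-158/521, d=(M2−M1)/(6·3)=-346/14067, b=Δ1−h1·(2M1+M2)/6=1247/1563
seg 2: a=4, c=M2/2=-820/1563, d=(M3−M2)/(6·1)=329/1563, b=Δ2−h2·(2M2+M3)/6=-2635/1563
seg 3: a=2, c=M3/2=167/1563, d=(M4−M3)/(6·3)=703/14067, b=Δ3−h3·(2M3+M4)/6=-1096/521
seg 4: a=-2, c=M4/2=290/521, d=(M5−M4)/(6·3)=-290/4689, b=Δ4−h4·(2M4+M5)/6=-59/521
t_q=41/4 → seg 4, τ=9/4; S=-2+-59/521·τ+290/521·τ²+-290/4689·τ³=-2357/16672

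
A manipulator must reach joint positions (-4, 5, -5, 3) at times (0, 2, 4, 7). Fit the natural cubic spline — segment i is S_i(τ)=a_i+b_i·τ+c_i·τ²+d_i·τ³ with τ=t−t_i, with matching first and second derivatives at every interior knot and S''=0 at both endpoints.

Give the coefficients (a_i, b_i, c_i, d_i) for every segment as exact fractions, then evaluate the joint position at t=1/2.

  seg 0: a=-4 b=422/57 c=0 d=-331/456
  seg 1: a=5 b=-149/114 c=-331/76 d=143/114
  seg 2: a=-5 b=-419/114 c=241/76 d=-241/684
S(1/2) = -473/1216

Δ: Δ0=9/2, Δ1=-5, Δ2=8/3
row 1: diag=8, rhs=-57; c'=1/4, d'=-57/8
row 2: denom=10−2·1/4=19/2; d'=(46−2·-57/8)/(19/2)=241/38
back: M2=241/38
back: M1=-57/8−1/4·241/38=-331/38
M: M0=0, M1=-331/38, M2=241/38, M3=0
seg 0: a=-4, c=M0/2=0, d=(M1−M0)/(6·2)=-331/456, b=Δ0−h0·(2M0+M1)/6=422/57
seg 1: a=5, c=M1/2=-331/76, d=(M2−M1)/(6·2)=143/114, b=Δ1−h1·(2M1+M2)/6=-149/114
seg 2: a=-5, c=M2/2=241/76, d=(M3−M2)/(6·3)=-241/684, b=Δ2−h2·(2M2+M3)/6=-419/114
t_q=1/2 → seg 0, τ=1/2; S=-4+422/57·τ+0·τ²+-331/456·τ³=-473/1216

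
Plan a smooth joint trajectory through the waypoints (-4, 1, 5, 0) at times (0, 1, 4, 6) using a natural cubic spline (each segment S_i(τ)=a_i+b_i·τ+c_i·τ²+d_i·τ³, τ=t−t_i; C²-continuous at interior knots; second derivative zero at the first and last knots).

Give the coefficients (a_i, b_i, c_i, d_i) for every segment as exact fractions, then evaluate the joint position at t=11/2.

  seg 0: a=-4 b=2281/426 c=0 d=-151/426
  seg 1: a=1 b=914/213 c=-151/142 d=11/426
  seg 2: a=5 b=-593/426 c=-59/71 d=59/426
S(11/2) = 1715/1136

Δ: Δ0=5, Δ1=4/3, Δ2=-5/2
row 1: diag=8, rhs=-22; c'=3/8, d'=-11/4
row 2: denom=10−3·3/8=71/8; d'=(-23−3·-11/4)/(71/8)=-118/71
back: M2=-118/71
back: M1=-11/4−3/8·-118/71=-151/71
M: M0=0, M1=-151/71, M2=-118/71, M3=0
seg 0: a=-4, c=M0/2=0, d=(M1−M0)/(6·1)=-151/426, b=Δ0−h0·(2M0+M1)/6=2281/426
seg 1: a=1, c=M1/2=-151/142, d=(M2−M1)/(6·3)=11/426, b=Δ1−h1·(2M1+M2)/6=914/213
seg 2: a=5, c=M2/2=-59/71, d=(M3−M2)/(6·2)=59/426, b=Δ2−h2·(2M2+M3)/6=-593/426
t_q=11/2 → seg 2, τ=3/2; S=5+-593/426·τ+-59/71·τ²+59/426·τ³=1715/1136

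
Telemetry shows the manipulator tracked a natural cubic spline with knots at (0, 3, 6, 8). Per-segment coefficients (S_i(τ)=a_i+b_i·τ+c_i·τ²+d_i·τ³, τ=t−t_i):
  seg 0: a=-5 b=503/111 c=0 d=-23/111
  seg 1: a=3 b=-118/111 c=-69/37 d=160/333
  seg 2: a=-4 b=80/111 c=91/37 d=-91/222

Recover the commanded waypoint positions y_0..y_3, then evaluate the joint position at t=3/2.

y_0 = S_0(0) = a_0 = -5
y_1 = S_1(0) = a_1 = 3
y_2 = S_2(0) = a_2 = -4
y_3 = S_2(2) = 4
t_q=3/2 is in segment 0 (τ=3/2); S_0(τ)=325/296

y_0=-5 y_1=3 y_2=-4 y_3=4
S(3/2) = 325/296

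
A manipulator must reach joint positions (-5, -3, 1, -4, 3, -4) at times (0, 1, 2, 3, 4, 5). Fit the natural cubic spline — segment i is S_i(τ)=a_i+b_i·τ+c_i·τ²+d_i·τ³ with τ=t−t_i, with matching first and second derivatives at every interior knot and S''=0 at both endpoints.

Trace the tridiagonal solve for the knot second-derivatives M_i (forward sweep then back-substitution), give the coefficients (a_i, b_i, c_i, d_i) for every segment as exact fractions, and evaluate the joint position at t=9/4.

  seg 0: a=-5 b=109/209 c=0 d=309/209
  seg 1: a=-3 b=1036/209 c=927/209 d=-1127/209
  seg 2: a=1 b=-491/209 c=-2454/209 d=100/11
  seg 3: a=-4 b=301/209 c=3246/209 d=-2084/209
  seg 4: a=3 b=541/209 c=-3006/209 d=1002/209
S(9/4) = -599/3344

Δ: Δ0=2, Δ1=4, Δ2=-5, Δ3=7, Δ4=-7
row 1: diag=4, rhs=12; c'=1/4, d'=3
row 2: denom=4−1·1/4=15/4; d'=(-54−1·3)/(15/4)=-76/5
row 3: denom=4−1·4/15=56/15; d'=(72−1·-76/5)/(56/15)=327/14
row 4: denom=4−1·15/56=209/56; d'=(-84−1·327/14)/(209/56)=-6012/209
back: M4=-6012/209
back: M3=327/14−15/56·-6012/209=6492/209
back: M2=-76/5−4/15·6492/209=-4908/209
back: M1=3−1/4·-4908/209=1854/209
M: M0=0, M1=1854/209, M2=-4908/209, M3=6492/209, M4=-6012/209, M5=0
seg 0: a=-5, c=M0/2=0, d=(M1−M0)/(6·1)=309/209, b=Δ0−h0·(2M0+M1)/6=109/209
seg 1: a=-3, c=M1/2=927/209, d=(M2−M1)/(6·1)=-1127/209, b=Δ1−h1·(2M1+M2)/6=1036/209
seg 2: a=1, c=M2/2=-2454/209, d=(M3−M2)/(6·1)=100/11, b=Δ2−h2·(2M2+M3)/6=-491/209
seg 3: a=-4, c=M3/2=3246/209, d=(M4−M3)/(6·1)=-2084/209, b=Δ3−h3·(2M3+M4)/6=301/209
seg 4: a=3, c=M4/2=-3006/209, d=(M5−M4)/(6·1)=1002/209, b=Δ4−h4·(2M4+M5)/6=541/209
t_q=9/4 → seg 2, τ=1/4; S=1+-491/209·τ+-2454/209·τ²+100/11·τ³=-599/3344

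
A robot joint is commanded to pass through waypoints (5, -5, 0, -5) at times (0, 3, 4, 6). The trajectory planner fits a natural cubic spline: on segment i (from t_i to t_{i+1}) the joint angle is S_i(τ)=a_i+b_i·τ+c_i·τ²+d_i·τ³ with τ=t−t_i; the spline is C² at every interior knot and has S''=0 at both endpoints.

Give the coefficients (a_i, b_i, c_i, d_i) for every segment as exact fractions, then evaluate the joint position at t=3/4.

  seg 0: a=5 b=-1975/282 c=0 d=115/282
  seg 1: a=-5 b=565/141 c=345/94 d=-755/282
  seg 2: a=0 b=935/282 c=-205/47 d=205/282
S(3/4) = -485/6016

Δ: Δ0=-10/3, Δ1=5, Δ2=-5/2
row 1: diag=8, rhs=50; c'=1/8, d'=25/4
row 2: denom=6−1·1/8=47/8; d'=(-45−1·25/4)/(47/8)=-410/47
back: M2=-410/47
back: M1=25/4−1/8·-410/47=345/47
M: M0=0, M1=345/47, M2=-410/47, M3=0
seg 0: a=5, c=M0/2=0, d=(M1−M0)/(6·3)=115/282, b=Δ0−h0·(2M0+M1)/6=-1975/282
seg 1: a=-5, c=M1/2=345/94, d=(M2−M1)/(6·1)=-755/282, b=Δ1−h1·(2M1+M2)/6=565/141
seg 2: a=0, c=M2/2=-205/47, d=(M3−M2)/(6·2)=205/282, b=Δ2−h2·(2M2+M3)/6=935/282
t_q=3/4 → seg 0, τ=3/4; S=5+-1975/282·τ+0·τ²+115/282·τ³=-485/6016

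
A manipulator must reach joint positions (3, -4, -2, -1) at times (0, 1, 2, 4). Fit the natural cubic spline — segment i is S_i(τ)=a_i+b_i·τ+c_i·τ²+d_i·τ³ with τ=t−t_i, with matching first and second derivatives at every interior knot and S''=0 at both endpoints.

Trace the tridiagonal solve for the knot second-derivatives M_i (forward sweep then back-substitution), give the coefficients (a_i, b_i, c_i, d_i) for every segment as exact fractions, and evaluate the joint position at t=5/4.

  seg 0: a=3 b=-433/46 c=0 d=111/46
  seg 1: a=-4 b=-50/23 c=333/46 d=-141/46
  seg 2: a=-2 b=143/46 c=-45/23 d=15/46
S(5/4) = -12185/2944

Δ: Δ0=-7, Δ1=2, Δ2=1/2
row 1: diag=4, rhs=54; c'=1/4, d'=27/2
row 2: denom=6−1·1/4=23/4; d'=(-9−1·27/2)/(23/4)=-90/23
back: M2=-90/23
back: M1=27/2−1/4·-90/23=333/23
M: M0=0, M1=333/23, M2=-90/23, M3=0
seg 0: a=3, c=M0/2=0, d=(M1−M0)/(6·1)=111/46, b=Δ0−h0·(2M0+M1)/6=-433/46
seg 1: a=-4, c=M1/2=333/46, d=(M2−M1)/(6·1)=-141/46, b=Δ1−h1·(2M1+M2)/6=-50/23
seg 2: a=-2, c=M2/2=-45/23, d=(M3−M2)/(6·2)=15/46, b=Δ2−h2·(2M2+M3)/6=143/46
t_q=5/4 → seg 1, τ=1/4; S=-4+-50/23·τ+333/46·τ²+-141/46·τ³=-12185/2944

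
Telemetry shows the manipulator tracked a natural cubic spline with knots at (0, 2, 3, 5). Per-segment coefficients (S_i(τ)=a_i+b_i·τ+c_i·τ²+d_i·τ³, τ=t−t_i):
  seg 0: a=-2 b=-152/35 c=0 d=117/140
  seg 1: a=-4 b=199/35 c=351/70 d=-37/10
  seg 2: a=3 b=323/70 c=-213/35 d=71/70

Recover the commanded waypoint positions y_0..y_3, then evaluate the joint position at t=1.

y_0=-2 y_1=-4 y_2=3 y_3=-4
S(1) = -771/140

y_0 = S_0(0) = a_0 = -2
y_1 = S_1(0) = a_1 = -4
y_2 = S_2(0) = a_2 = 3
y_3 = S_2(2) = -4
t_q=1 is in segment 0 (τ=1); S_0(τ)=-771/140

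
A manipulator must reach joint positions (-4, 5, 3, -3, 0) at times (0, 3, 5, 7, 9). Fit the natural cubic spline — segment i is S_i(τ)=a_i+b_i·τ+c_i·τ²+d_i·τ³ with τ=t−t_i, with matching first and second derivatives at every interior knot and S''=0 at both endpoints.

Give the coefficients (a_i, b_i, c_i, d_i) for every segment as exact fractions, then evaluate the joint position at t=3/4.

  seg 0: a=-4 b=1137/284 c=0 d=-95/852
  seg 1: a=5 b=141/142 c=-285/284 d=1/284
  seg 2: a=3 b=-423/142 c=-279/284 d=69/142
  seg 3: a=-3 b=-153/142 c=549/284 d=-183/568
S(3/4) = -18983/18176

Δ: Δ0=3, Δ1=-1, Δ2=-3, Δ3=3/2
row 1: diag=10, rhs=-24; c'=1/5, d'=-12/5
row 2: denom=8−2·1/5=38/5; d'=(-12−2·-12/5)/(38/5)=-18/19
row 3: denom=8−2·5/19=142/19; d'=(27−2·-18/19)/(142/19)=549/142
back: M3=549/142
back: M2=-18/19−5/19·549/142=-279/142
back: M1=-12/5−1/5·-279/142=-285/142
M: M0=0, M1=-285/142, M2=-279/142, M3=549/142, M4=0
seg 0: a=-4, c=M0/2=0, d=(M1−M0)/(6·3)=-95/852, b=Δ0−h0·(2M0+M1)/6=1137/284
seg 1: a=5, c=M1/2=-285/284, d=(M2−M1)/(6·2)=1/284, b=Δ1−h1·(2M1+M2)/6=141/142
seg 2: a=3, c=M2/2=-279/284, d=(M3−M2)/(6·2)=69/142, b=Δ2−h2·(2M2+M3)/6=-423/142
seg 3: a=-3, c=M3/2=549/284, d=(M4−M3)/(6·2)=-183/568, b=Δ3−h3·(2M3+M4)/6=-153/142
t_q=3/4 → seg 0, τ=3/4; S=-4+1137/284·τ+0·τ²+-95/852·τ³=-18983/18176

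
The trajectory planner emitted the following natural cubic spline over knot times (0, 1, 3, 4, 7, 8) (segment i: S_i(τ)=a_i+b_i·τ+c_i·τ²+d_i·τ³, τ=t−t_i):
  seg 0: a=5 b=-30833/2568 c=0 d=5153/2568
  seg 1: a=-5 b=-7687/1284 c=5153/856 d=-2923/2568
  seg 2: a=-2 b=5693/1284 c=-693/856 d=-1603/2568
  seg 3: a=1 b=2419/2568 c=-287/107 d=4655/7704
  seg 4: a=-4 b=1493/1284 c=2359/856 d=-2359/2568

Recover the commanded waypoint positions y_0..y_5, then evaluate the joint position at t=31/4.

y_0 = S_0(0) = a_0 = 5
y_1 = S_1(0) = a_1 = -5
y_2 = S_2(0) = a_2 = -2
y_3 = S_3(0) = a_3 = 1
y_4 = S_4(0) = a_4 = -4
y_5 = S_4(1) = -1
t_q=31/4 is in segment 4 (τ=3/4); S_4(τ)=-107667/54784

y_0=5 y_1=-5 y_2=-2 y_3=1 y_4=-4 y_5=-1
S(31/4) = -107667/54784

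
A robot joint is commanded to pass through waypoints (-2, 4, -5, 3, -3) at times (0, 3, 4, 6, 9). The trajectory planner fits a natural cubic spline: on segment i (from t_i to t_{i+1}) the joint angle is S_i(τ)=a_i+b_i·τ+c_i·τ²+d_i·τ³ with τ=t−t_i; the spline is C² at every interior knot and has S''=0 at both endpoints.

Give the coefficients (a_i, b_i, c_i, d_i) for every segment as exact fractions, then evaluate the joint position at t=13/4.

  seg 0: a=-2 b=525/73 c=0 d=-379/657
  seg 1: a=4 b=-612/73 c=-379/73 d=334/73
  seg 2: a=-5 b=-368/73 c=623/73 d=-293/146
  seg 3: a=3 b=366/73 c=-256/73 d=256/657
S(13/4) = 3857/2336

Δ: Δ0=2, Δ1=-9, Δ2=4, Δ3=-2
row 1: diag=8, rhs=-66; c'=1/8, d'=-33/4
row 2: denom=6−1·1/8=47/8; d'=(78−1·-33/4)/(47/8)=690/47
row 3: denom=10−2·16/47=438/47; d'=(-36−2·690/47)/(438/47)=-512/73
back: M3=-512/73
back: M2=690/47−16/47·-512/73=1246/73
back: M1=-33/4−1/8·1246/73=-758/73
M: M0=0, M1=-758/73, M2=1246/73, M3=-512/73, M4=0
seg 0: a=-2, c=M0/2=0, d=(M1−M0)/(6·3)=-379/657, b=Δ0−h0·(2M0+M1)/6=525/73
seg 1: a=4, c=M1/2=-379/73, d=(M2−M1)/(6·1)=334/73, b=Δ1−h1·(2M1+M2)/6=-612/73
seg 2: a=-5, c=M2/2=623/73, d=(M3−M2)/(6·2)=-293/146, b=Δ2−h2·(2M2+M3)/6=-368/73
seg 3: a=3, c=M3/2=-256/73, d=(M4−M3)/(6·3)=256/657, b=Δ3−h3·(2M3+M4)/6=366/73
t_q=13/4 → seg 1, τ=1/4; S=4+-612/73·τ+-379/73·τ²+334/73·τ³=3857/2336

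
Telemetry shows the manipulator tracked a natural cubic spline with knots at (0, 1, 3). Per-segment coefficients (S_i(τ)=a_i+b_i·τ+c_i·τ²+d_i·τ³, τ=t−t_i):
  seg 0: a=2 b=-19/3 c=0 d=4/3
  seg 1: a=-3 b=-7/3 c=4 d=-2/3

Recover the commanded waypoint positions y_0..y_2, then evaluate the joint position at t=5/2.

y_0=2 y_1=-3 y_2=3
S(5/2) = 1/4

y_0 = S_0(0) = a_0 = 2
y_1 = S_1(0) = a_1 = -3
y_2 = S_1(2) = 3
t_q=5/2 is in segment 1 (τ=3/2); S_1(τ)=1/4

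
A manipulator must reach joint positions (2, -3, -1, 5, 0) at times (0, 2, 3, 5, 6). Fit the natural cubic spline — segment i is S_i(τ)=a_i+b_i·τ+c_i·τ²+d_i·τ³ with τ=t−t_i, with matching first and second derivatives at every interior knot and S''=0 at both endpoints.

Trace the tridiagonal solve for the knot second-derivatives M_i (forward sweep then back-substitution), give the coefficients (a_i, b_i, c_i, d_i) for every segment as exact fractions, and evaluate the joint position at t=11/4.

Δ: Δ0=-5/2, Δ1=2, Δ2=3, Δ3=-5
row 1: diag=6, rhs=27; c'=1/6, d'=9/2
row 2: denom=6−1·1/6=35/6; d'=(6−1·9/2)/(35/6)=9/35
row 3: denom=6−2·12/35=186/35; d'=(-48−2·9/35)/(186/35)=-283/31
back: M3=-283/31
back: M2=9/35−12/35·-283/31=105/31
back: M1=9/2−1/6·105/31=122/31
M: M0=0, M1=122/31, M2=105/31, M3=-283/31, M4=0
seg 0: a=2, c=M0/2=0, d=(M1−M0)/(6·2)=61/186, b=Δ0−h0·(2M0+M1)/6=-709/186
seg 1: a=-3, c=M1/2=61/31, d=(M2−M1)/(6·1)=-17/186, b=Δ1−h1·(2M1+M2)/6=23/186
seg 2: a=-1, c=M2/2=105/62, d=(M3−M2)/(6·2)=-97/93, b=Δ2−h2·(2M2+M3)/6=352/93
seg 3: a=5, c=M3/2=-283/62, d=(M4−M3)/(6·1)=283/186, b=Δ3−h3·(2M3+M4)/6=-182/93
t_q=11/4 → seg 1, τ=3/4; S=-3+23/186·τ+61/31·τ²+-17/186·τ³=-7297/3968

  seg 0: a=2 b=-709/186 c=0 d=61/186
  seg 1: a=-3 b=23/186 c=61/31 d=-17/186
  seg 2: a=-1 b=352/93 c=105/62 d=-97/93
  seg 3: a=5 b=-182/93 c=-283/62 d=283/186
S(11/4) = -7297/3968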